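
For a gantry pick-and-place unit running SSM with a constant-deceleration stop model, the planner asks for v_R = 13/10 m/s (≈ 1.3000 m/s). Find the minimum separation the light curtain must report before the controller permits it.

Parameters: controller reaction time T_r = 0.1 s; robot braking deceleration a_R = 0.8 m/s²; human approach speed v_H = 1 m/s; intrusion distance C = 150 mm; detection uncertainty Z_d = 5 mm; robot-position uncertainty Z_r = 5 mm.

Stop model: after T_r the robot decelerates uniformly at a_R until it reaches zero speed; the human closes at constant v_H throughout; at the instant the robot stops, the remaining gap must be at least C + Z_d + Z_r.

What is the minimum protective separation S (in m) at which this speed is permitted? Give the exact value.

T_s = v_R/a_R = (13/10)/(4/5) = 1.6250 s
robot covers v_R·T_r = 1.3000·0.1000 = 0.1300 m before braking
robot under decel: 1.3000²/(2·0.8000) = 1.0562 m
human over T_r+T_s: 1.0000·(0.1000+1.6250) = 1.7250 m
margins: 0.1500+0.0050+0.0050 = 0.1600 m
S_min ≈ 0.1300+1.0562+1.7250+0.1600  ⇒  S_min = 2457/800 m

S_min = 2457/800 m = 3.0713 m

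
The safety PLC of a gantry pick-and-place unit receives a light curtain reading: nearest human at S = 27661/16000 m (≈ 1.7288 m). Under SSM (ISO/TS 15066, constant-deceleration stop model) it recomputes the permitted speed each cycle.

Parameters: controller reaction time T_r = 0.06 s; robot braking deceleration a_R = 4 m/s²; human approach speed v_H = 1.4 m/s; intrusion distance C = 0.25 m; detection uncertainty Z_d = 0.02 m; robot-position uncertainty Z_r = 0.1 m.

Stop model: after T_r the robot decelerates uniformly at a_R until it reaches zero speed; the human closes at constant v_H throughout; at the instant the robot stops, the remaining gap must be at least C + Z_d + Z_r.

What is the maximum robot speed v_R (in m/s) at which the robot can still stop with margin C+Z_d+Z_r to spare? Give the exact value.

at the boundary: (1/8)·v² + (41/100)·v + (-20397/16000) = 0
  disc = (41/100)² − 4·(1/8)·(-20397/16000) = 128881/160000 ; √disc = 359/400
  v_R = (−(41/100) + 359/400) / (2·(1/8)) = 39/20 m/s
check:
T_s = v_R/a_R = (39/20)/4 = 0.4875 s
robot covers v_R·T_r = 1.9500·0.0600 = 0.1170 m before braking
robot under decel: 1.9500²/(2·4.0000) = 0.4753 m
human closes 1.4000·0.5475 = 0.7665 m
margins: 0.2500+0.0200+0.1000 = 0.3700 m
sum ≈ 0.1170+0.4753+0.7665+0.3700 ≈ 1.7288 m = S ✓

v_R_max = 39/20 m/s = 1.9500 m/s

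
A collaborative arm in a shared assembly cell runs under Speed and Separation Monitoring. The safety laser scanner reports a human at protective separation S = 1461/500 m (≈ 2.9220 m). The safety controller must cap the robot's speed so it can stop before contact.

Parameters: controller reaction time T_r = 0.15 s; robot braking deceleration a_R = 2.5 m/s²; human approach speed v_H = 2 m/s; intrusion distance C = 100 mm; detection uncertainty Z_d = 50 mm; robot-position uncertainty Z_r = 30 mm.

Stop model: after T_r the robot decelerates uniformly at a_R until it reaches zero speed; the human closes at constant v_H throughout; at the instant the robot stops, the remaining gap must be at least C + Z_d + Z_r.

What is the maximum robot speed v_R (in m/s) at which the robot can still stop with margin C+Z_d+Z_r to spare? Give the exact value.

at the boundary: (1/5)·v² + (19/20)·v + (-1221/500) = 0
  disc = (19/20)² − 4·(1/5)·(-1221/500) = 28561/10000 ; √disc = 169/100
  v_R = (−(19/20) + 169/100) / (2·(1/5)) = 37/20 m/s
check:
T_s = v_R/a_R = (37/20)/(5/2) = 0.7400 s
robot covers v_R·T_r = 1.8500·0.1500 = 0.2775 m before braking
robot under decel: 1.8500²/(2·2.5000) = 0.6845 m
human closes 2.0000·0.8900 = 1.7800 m
residual clearance needed = 0.1000+0.0500+0.0300 = 0.1800 m
sum ≈ 0.2775+0.6845+1.7800+0.1800 ≈ 2.9220 m = S ✓

v_R_max = 37/20 m/s = 1.8500 m/s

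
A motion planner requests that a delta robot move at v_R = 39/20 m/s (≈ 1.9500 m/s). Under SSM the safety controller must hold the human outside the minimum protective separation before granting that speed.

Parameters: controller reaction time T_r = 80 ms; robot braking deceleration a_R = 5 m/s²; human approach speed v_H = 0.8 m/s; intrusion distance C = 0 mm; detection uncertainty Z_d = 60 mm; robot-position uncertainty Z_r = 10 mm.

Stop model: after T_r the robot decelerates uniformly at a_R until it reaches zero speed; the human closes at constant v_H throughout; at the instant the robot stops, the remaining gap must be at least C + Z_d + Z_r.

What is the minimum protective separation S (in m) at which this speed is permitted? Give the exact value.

stop time T_s = (39/20)/5 = 0.3900 s
robot covers v_R·T_r = 1.9500·0.0800 = 0.1560 m before braking
robot covers 1.9500·0.3900 − ½·5.0000·0.3900² = 0.3802 m while stopping
person approaches 0.8000·(0.0800+0.3900) = 0.3760 m
residual clearance needed = 0.0000+0.0600+0.0100 = 0.0700 m
S_min ≈ 0.1560+0.3802+0.3760+0.0700  ⇒  S_min = 3929/4000 m

S_min = 3929/4000 m = 0.9822 m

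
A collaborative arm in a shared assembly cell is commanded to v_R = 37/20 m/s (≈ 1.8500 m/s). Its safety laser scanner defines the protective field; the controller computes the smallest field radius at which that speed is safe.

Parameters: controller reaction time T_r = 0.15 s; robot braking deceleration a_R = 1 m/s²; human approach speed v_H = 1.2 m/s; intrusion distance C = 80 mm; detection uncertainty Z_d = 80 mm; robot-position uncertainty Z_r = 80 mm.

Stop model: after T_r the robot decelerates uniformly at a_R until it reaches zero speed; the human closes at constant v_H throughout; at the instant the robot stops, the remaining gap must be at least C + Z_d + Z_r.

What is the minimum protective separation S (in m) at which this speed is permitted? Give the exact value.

S_min = 3703/800 m = 4.6288 m

braking lasts T_s = (37/20)/1 = 1.8500 s
reaction-phase robot travel = 1.8500·0.1500 = 0.2775 m
robot covers 1.8500·1.8500 − ½·1.0000·1.8500² = 1.7112 m while stopping
human closes 1.2000·2.0000 = 2.4000 m
residual clearance needed = 0.0800+0.0800+0.0800 = 0.2400 m
S_min ≈ 0.2775+1.7112+2.4000+0.2400  ⇒  S_min = 3703/800 m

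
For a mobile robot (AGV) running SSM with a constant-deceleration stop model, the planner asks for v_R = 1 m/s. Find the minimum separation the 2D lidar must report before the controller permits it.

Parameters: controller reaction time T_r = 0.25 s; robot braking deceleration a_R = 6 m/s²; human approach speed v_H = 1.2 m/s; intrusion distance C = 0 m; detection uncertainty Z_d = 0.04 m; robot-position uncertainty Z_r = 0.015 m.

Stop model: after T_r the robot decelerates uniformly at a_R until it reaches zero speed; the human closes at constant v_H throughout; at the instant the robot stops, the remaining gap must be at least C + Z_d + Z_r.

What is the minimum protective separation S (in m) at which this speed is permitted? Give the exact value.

S_min = 533/600 m = 0.8883 m

braking lasts T_s = 1/6 = 0.1667 s
reaction-phase robot travel = 1.0000·0.2500 = 0.2500 m
robot covers 1.0000·0.1667 − ½·6.0000·0.1667² = 0.0833 m while stopping
human closes 1.2000·0.4167 = 0.5000 m
margins: 0.0000+0.0400+0.0150 = 0.0550 m
S_min ≈ 0.2500+0.0833+0.5000+0.0550  ⇒  S_min = 533/600 m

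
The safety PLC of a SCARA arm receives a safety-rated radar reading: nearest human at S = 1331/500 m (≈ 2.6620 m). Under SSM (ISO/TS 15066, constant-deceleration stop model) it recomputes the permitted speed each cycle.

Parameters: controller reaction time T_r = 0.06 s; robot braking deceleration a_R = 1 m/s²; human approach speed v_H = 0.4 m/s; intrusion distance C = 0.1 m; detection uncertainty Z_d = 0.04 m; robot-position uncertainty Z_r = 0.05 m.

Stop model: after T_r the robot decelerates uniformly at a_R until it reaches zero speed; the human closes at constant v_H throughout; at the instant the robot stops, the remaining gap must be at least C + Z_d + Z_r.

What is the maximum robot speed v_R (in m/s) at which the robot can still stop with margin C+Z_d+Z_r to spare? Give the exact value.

v_R_max = 9/5 m/s = 1.8000 m/s

at the boundary: (1/2)·v² + (23/50)·v + (-306/125) = 0
  disc = (23/50)² − 4·(1/2)·(-306/125) = 12769/2500 ; √disc = 113/50
  v_R = (−(23/50) + 113/50) / (2·(1/2)) = 9/5 m/s
check:
braking lasts T_s = (9/5)/1 = 1.8000 s
reaction-phase robot travel = 1.8000·0.0600 = 0.1080 m
robot under decel: 1.8000²/(2·1.0000) = 1.6200 m
person approaches 0.4000·(0.0600+1.8000) = 0.7440 m
residual clearance needed = 0.1000+0.0400+0.0500 = 0.1900 m
sum ≈ 0.1080+1.6200+0.7440+0.1900 ≈ 2.6620 m = S ✓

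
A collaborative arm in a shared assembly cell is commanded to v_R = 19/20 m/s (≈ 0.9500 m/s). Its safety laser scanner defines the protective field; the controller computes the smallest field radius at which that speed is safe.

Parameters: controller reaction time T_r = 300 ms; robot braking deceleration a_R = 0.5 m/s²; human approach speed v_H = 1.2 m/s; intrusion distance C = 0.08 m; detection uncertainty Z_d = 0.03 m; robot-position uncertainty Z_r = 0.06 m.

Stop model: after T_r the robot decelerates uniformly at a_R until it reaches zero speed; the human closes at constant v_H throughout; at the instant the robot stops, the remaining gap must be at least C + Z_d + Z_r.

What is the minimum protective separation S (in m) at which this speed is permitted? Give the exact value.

T_s = v_R/a_R = (19/20)/(1/2) = 1.9000 s
reaction-phase robot travel = 0.9500·0.3000 = 0.2850 m
robot under decel: 0.9500²/(2·0.5000) = 0.9025 m
human over T_r+T_s: 1.2000·(0.3000+1.9000) = 2.6400 m
margins: 0.0800+0.0300+0.0600 = 0.1700 m
S_min ≈ 0.2850+0.9025+2.6400+0.1700  ⇒  S_min = 1599/400 m

S_min = 1599/400 m = 3.9975 m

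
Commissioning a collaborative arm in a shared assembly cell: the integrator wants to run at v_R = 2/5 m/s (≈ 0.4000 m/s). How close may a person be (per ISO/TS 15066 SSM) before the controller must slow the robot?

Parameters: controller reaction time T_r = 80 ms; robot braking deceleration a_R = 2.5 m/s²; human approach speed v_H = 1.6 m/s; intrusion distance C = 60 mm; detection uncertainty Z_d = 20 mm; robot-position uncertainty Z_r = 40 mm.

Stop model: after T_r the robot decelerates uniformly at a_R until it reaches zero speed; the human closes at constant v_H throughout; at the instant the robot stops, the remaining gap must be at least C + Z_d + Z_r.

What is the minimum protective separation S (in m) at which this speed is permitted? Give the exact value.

braking lasts T_s = (2/5)/(5/2) = 0.1600 s
robot in T_r: 0.4000·0.0800 = 0.0320 m
braking distance = 0.4000²/(2·2.5000) = 0.0320 m
human closes 1.6000·0.2400 = 0.3840 m
residual clearance needed = 0.0600+0.0200+0.0400 = 0.1200 m
S_min ≈ 0.0320+0.0320+0.3840+0.1200  ⇒  S_min = 71/125 m

S_min = 71/125 m = 0.5680 m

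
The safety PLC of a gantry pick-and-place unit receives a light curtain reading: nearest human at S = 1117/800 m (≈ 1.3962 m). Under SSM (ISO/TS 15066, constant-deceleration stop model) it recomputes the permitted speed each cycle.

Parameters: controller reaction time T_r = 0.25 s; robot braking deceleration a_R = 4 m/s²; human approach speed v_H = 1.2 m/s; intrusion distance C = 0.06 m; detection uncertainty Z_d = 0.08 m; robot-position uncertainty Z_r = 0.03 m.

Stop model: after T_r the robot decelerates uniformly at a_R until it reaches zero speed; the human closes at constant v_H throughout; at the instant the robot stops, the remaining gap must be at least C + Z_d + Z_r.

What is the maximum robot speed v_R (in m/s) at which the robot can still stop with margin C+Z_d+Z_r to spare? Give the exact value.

at the boundary: (1/8)·v² + (11/20)·v + (-741/800) = 0
  disc = (11/20)² − 4·(1/8)·(-741/800) = 49/64 ; √disc = 7/8
  v_R = (−(11/20) + 7/8) / (2·(1/8)) = 13/10 m/s
check:
stop time T_s = (13/10)/4 = 0.3250 s
reaction-phase robot travel = 1.3000·0.2500 = 0.3250 m
robot covers 1.3000·0.3250 − ½·4.0000·0.3250² = 0.2112 m while stopping
human over T_r+T_s: 1.2000·(0.2500+0.3250) = 0.6900 m
residual clearance needed = 0.0600+0.0800+0.0300 = 0.1700 m
sum ≈ 0.3250+0.2112+0.6900+0.1700 ≈ 1.3962 m = S ✓

v_R_max = 13/10 m/s = 1.3000 m/s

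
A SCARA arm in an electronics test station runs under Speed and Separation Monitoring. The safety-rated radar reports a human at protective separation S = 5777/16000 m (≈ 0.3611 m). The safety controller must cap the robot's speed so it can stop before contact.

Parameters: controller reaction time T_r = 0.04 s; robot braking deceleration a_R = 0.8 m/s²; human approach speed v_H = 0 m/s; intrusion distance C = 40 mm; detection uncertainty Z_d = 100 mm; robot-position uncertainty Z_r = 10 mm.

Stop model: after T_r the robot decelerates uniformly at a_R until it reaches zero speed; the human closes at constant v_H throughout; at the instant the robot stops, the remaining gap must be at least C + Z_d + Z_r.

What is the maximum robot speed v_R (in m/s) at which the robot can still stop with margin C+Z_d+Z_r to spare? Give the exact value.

v_R_max = 11/20 m/s = 0.5500 m/s

at the boundary: (5/8)·v² + (1/25)·v + (-3377/16000) = 0
  disc = (1/25)² − 4·(5/8)·(-3377/16000) = 84681/160000 ; √disc = 291/400
  v_R = (−(1/25) + 291/400) / (2·(5/8)) = 11/20 m/s
check:
T_s = v_R/a_R = (11/20)/(4/5) = 0.6875 s
robot in T_r: 0.5500·0.0400 = 0.0220 m
robot under decel: 0.5500²/(2·0.8000) = 0.1891 m
human over T_r+T_s: 0.0000·(0.0400+0.6875) = 0.0000 m
residual clearance needed = 0.0400+0.1000+0.0100 = 0.1500 m
sum ≈ 0.0220+0.1891+0.0000+0.1500 ≈ 0.3611 m = S ✓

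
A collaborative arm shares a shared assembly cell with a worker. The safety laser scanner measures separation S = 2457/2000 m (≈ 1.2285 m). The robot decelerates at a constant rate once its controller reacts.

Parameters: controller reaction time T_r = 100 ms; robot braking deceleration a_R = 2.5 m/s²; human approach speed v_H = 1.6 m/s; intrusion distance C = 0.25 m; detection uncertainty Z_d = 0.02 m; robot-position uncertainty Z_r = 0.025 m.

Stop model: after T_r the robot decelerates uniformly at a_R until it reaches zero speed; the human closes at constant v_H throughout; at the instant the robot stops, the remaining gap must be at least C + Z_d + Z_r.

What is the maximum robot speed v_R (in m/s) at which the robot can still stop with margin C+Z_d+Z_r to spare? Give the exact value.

collect terms ⇒ (1/5)·v_R² + (37/50)·v_R + (-1547/2000) = 0
  disc = (37/50)² − 4·(1/5)·(-1547/2000) = 729/625 ; √disc = 27/25
  v_R = (−(37/50) + 27/25) / (2·(1/5)) = 17/20 m/s
check:
braking lasts T_s = (17/20)/(5/2) = 0.3400 s
robot covers v_R·T_r = 0.8500·0.1000 = 0.0850 m before braking
braking distance = 0.8500²/(2·2.5000) = 0.1445 m
human closes 1.6000·0.4400 = 0.7040 m
residual clearance needed = 0.2500+0.0200+0.0250 = 0.2950 m
sum ≈ 0.0850+0.1445+0.7040+0.2950 ≈ 1.2285 m = S ✓

v_R_max = 17/20 m/s = 0.8500 m/s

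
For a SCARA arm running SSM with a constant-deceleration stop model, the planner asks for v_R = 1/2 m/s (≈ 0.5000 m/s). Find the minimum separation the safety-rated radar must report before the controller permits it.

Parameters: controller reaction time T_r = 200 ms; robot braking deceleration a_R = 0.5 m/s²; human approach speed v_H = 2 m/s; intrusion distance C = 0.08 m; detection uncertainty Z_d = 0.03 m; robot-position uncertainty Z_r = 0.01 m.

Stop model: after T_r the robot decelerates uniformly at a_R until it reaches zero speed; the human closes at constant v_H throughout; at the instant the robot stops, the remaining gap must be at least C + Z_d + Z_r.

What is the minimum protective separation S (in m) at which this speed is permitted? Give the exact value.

S_min = 287/100 m = 2.8700 m

stop time T_s = (1/2)/(1/2) = 1.0000 s
robot covers v_R·T_r = 0.5000·0.2000 = 0.1000 m before braking
braking distance = 0.5000²/(2·0.5000) = 0.2500 m
person approaches 2.0000·(0.2000+1.0000) = 2.4000 m
residual clearance needed = 0.0800+0.0300+0.0100 = 0.1200 m
S_min ≈ 0.1000+0.2500+2.4000+0.1200  ⇒  S_min = 287/100 m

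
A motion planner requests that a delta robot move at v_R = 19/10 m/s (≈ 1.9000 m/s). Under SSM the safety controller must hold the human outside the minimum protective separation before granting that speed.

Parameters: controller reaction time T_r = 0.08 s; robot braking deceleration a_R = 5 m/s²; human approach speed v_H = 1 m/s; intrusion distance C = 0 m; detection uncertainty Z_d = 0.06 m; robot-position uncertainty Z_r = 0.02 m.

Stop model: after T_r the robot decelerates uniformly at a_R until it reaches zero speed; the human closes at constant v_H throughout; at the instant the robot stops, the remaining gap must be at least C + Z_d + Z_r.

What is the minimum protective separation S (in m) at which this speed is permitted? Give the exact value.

stop time T_s = (19/10)/5 = 0.3800 s
reaction-phase robot travel = 1.9000·0.0800 = 0.1520 m
robot under decel: 1.9000²/(2·5.0000) = 0.3610 m
person approaches 1.0000·(0.0800+0.3800) = 0.4600 m
C+Z_d+Z_r = 0.0000+0.0600+0.0200 = 0.0800 m
S_min ≈ 0.1520+0.3610+0.4600+0.0800  ⇒  S_min = 1053/1000 m

S_min = 1053/1000 m = 1.0530 m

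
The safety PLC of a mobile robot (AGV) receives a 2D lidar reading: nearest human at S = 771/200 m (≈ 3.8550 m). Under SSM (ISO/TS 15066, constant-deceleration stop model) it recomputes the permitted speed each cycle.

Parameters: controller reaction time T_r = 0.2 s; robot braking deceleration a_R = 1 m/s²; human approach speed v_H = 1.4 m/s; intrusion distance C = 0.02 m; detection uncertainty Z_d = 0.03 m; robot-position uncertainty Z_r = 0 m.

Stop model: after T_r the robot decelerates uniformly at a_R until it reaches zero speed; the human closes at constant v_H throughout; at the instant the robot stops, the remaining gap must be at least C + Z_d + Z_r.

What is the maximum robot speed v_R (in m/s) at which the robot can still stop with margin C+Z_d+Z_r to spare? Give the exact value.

collect terms ⇒ (1/2)·v_R² + (8/5)·v_R + (-141/40) = 0
  disc = (8/5)² − 4·(1/2)·(-141/40) = 961/100 ; √disc = 31/10
  v_R = (−(8/5) + 31/10) / (2·(1/2)) = 3/2 m/s
check:
T_s = v_R/a_R = (3/2)/1 = 1.5000 s
reaction-phase robot travel = 1.5000·0.2000 = 0.3000 m
robot covers 1.5000·1.5000 − ½·1.0000·1.5000² = 1.1250 m while stopping
human closes 1.4000·1.7000 = 2.3800 m
residual clearance needed = 0.0200+0.0300+0.0000 = 0.0500 m
sum ≈ 0.3000+1.1250+2.3800+0.0500 ≈ 3.8550 m = S ✓

v_R_max = 3/2 m/s = 1.5000 m/s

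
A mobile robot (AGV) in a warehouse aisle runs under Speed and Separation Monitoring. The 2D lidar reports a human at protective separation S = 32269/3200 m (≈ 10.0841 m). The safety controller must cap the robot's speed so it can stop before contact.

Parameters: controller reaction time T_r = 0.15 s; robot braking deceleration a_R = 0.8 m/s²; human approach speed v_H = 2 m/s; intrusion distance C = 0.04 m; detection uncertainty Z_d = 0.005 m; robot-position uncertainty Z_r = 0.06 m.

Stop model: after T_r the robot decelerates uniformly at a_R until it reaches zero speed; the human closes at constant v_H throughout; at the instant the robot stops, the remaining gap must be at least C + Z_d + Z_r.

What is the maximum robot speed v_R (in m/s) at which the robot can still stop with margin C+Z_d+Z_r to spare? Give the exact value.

collect terms ⇒ (5/8)·v_R² + (53/20)·v_R + (-30973/3200) = 0
  disc = (53/20)² − 4·(5/8)·(-30973/3200) = 199809/6400 ; √disc = 447/80
  v_R = (−(53/20) + 447/80) / (2·(5/8)) = 47/20 m/s
check:
braking lasts T_s = (47/20)/(4/5) = 2.9375 s
reaction-phase robot travel = 2.3500·0.1500 = 0.3525 m
robot under decel: 2.3500²/(2·0.8000) = 3.4516 m
human closes 2.0000·3.0875 = 6.1750 m
residual clearance needed = 0.0400+0.0050+0.0600 = 0.1050 m
sum ≈ 0.3525+3.4516+6.1750+0.1050 ≈ 10.0841 m = S ✓

v_R_max = 47/20 m/s = 2.3500 m/s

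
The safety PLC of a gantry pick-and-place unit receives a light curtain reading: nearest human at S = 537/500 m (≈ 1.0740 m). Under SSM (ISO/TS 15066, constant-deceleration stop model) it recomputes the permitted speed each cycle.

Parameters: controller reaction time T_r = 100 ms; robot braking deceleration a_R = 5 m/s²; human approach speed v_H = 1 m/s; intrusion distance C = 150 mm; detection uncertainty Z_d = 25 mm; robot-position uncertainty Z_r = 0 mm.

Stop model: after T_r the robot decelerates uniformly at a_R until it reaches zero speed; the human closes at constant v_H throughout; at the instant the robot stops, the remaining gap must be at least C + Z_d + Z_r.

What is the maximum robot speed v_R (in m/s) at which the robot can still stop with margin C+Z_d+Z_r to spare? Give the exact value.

collect terms ⇒ (1/10)·v_R² + (3/10)·v_R + (-799/1000) = 0
  disc = (3/10)² − 4·(1/10)·(-799/1000) = 256/625 ; √disc = 16/25
  v_R = (−(3/10) + 16/25) / (2·(1/10)) = 17/10 m/s
check:
stop time T_s = (17/10)/5 = 0.3400 s
robot covers v_R·T_r = 1.7000·0.1000 = 0.1700 m before braking
braking distance = 1.7000²/(2·5.0000) = 0.2890 m
human closes 1.0000·0.4400 = 0.4400 m
residual clearance needed = 0.1500+0.0250+0.0000 = 0.1750 m
sum ≈ 0.1700+0.2890+0.4400+0.1750 ≈ 1.0740 m = S ✓

v_R_max = 17/10 m/s = 1.7000 m/s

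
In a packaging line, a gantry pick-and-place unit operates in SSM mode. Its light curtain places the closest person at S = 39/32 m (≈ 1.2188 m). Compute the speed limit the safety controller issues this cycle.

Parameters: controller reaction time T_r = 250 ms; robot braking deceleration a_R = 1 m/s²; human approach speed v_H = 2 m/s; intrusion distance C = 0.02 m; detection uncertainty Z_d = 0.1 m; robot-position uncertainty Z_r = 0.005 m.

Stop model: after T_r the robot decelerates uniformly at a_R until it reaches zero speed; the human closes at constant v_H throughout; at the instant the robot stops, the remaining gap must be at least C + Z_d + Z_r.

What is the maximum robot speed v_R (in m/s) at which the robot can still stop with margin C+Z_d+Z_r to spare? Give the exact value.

quadratic (1/2)·v² + (9/4)·v + (-19/32) = 0
  disc = (9/4)² − 4·(1/2)·(-19/32) = 25/4 ; √disc = 5/2
  v_R = (−(9/4) + 5/2) / (2·(1/2)) = 1/4 m/s
check:
braking lasts T_s = (1/4)/1 = 0.2500 s
reaction-phase robot travel = 0.2500·0.2500 = 0.0625 m
robot covers 0.2500·0.2500 − ½·1.0000·0.2500² = 0.0312 m while stopping
human closes 2.0000·0.5000 = 1.0000 m
margins: 0.0200+0.1000+0.0050 = 0.1250 m
sum ≈ 0.0625+0.0312+1.0000+0.1250 ≈ 1.2188 m = S ✓

v_R_max = 1/4 m/s = 0.2500 m/s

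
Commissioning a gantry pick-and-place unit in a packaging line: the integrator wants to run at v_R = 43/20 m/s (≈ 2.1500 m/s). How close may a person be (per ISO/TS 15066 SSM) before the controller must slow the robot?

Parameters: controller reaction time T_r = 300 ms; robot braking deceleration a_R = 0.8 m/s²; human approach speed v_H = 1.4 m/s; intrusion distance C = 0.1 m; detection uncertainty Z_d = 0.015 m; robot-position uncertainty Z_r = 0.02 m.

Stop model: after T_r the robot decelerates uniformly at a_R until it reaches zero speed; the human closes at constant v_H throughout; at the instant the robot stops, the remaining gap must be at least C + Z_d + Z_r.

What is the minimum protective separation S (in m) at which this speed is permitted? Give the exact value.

S_min = 1005/128 m = 7.8516 m

T_s = v_R/a_R = (43/20)/(4/5) = 2.6875 s
reaction-phase robot travel = 2.1500·0.3000 = 0.6450 m
robot under decel: 2.1500²/(2·0.8000) = 2.8891 m
human over T_r+T_s: 1.4000·(0.3000+2.6875) = 4.1825 m
residual clearance needed = 0.1000+0.0150+0.0200 = 0.1350 m
S_min ≈ 0.6450+2.8891+4.1825+0.1350  ⇒  S_min = 1005/128 m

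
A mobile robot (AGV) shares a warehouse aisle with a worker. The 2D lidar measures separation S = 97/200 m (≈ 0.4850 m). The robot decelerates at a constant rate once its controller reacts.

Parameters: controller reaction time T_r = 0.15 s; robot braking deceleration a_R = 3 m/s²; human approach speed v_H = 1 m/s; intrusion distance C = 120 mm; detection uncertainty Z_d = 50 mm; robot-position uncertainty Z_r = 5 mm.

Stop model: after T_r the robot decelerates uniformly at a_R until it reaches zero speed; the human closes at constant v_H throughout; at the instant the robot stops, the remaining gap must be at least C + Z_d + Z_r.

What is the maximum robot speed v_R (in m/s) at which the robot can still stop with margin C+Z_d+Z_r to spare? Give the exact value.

collect terms ⇒ (1/6)·v_R² + (29/60)·v_R + (-4/25) = 0
  disc = (29/60)² − 4·(1/6)·(-4/25) = 49/144 ; √disc = 7/12
  v_R = (−(29/60) + 7/12) / (2·(1/6)) = 3/10 m/s
check:
stop time T_s = (3/10)/3 = 0.1000 s
robot in T_r: 0.3000·0.1500 = 0.0450 m
robot covers 0.3000·0.1000 − ½·3.0000·0.1000² = 0.0150 m while stopping
human over T_r+T_s: 1.0000·(0.1500+0.1000) = 0.2500 m
margins: 0.1200+0.0500+0.0050 = 0.1750 m
sum ≈ 0.0450+0.0150+0.2500+0.1750 ≈ 0.4850 m = S ✓

v_R_max = 3/10 m/s = 0.3000 m/s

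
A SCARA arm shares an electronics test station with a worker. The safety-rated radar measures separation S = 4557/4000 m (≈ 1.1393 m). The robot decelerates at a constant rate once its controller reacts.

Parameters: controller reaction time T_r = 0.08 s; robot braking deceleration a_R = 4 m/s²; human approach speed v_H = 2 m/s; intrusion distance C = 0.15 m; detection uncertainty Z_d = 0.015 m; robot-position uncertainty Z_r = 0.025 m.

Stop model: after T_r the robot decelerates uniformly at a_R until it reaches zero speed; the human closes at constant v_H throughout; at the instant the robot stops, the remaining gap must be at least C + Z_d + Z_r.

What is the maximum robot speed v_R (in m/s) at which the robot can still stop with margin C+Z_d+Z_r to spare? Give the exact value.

collect terms ⇒ (1/8)·v_R² + (29/50)·v_R + (-3157/4000) = 0
  disc = (29/50)² − 4·(1/8)·(-3157/4000) = 29241/40000 ; √disc = 171/200
  v_R = (−(29/50) + 171/200) / (2·(1/8)) = 11/10 m/s
check:
stop time T_s = (11/10)/4 = 0.2750 s
robot in T_r: 1.1000·0.0800 = 0.0880 m
braking distance = 1.1000²/(2·4.0000) = 0.1512 m
person approaches 2.0000·(0.0800+0.2750) = 0.7100 m
C+Z_d+Z_r = 0.1500+0.0150+0.0250 = 0.1900 m
sum ≈ 0.0880+0.1512+0.7100+0.1900 ≈ 1.1393 m = S ✓

v_R_max = 11/10 m/s = 1.1000 m/s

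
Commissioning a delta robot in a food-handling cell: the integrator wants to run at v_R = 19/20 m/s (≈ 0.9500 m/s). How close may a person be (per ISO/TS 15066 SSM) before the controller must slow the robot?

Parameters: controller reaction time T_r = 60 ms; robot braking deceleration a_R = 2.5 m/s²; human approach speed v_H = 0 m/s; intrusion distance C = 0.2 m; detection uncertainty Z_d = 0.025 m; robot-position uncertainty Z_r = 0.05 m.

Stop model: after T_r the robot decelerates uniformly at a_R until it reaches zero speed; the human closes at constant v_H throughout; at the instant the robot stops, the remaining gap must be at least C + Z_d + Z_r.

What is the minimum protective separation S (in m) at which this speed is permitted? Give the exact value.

stop time T_s = (19/20)/(5/2) = 0.3800 s
robot covers v_R·T_r = 0.9500·0.0600 = 0.0570 m before braking
braking distance = 0.9500²/(2·2.5000) = 0.1805 m
human over T_r+T_s: 0.0000·(0.0600+0.3800) = 0.0000 m
C+Z_d+Z_r = 0.2000+0.0250+0.0500 = 0.2750 m
S_min ≈ 0.0570+0.1805+0.0000+0.2750  ⇒  S_min = 41/80 m

S_min = 41/80 m = 0.5125 m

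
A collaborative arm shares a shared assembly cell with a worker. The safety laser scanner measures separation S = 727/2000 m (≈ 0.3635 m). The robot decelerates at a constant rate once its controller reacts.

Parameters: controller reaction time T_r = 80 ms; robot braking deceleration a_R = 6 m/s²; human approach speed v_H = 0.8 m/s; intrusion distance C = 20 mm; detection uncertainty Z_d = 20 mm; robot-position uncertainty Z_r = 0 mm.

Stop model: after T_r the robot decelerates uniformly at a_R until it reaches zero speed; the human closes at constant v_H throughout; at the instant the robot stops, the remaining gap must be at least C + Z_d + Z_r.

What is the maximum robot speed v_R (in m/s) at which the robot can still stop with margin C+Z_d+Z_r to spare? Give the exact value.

v_R_max = 9/10 m/s = 0.9000 m/s

at the boundary: (1/12)·v² + (16/75)·v + (-519/2000) = 0
  disc = (16/75)² − 4·(1/12)·(-519/2000) = 11881/90000 ; √disc = 109/300
  v_R = (−(16/75) + 109/300) / (2·(1/12)) = 9/10 m/s
check:
T_s = v_R/a_R = (9/10)/6 = 0.1500 s
robot covers v_R·T_r = 0.9000·0.0800 = 0.0720 m before braking
braking distance = 0.9000²/(2·6.0000) = 0.0675 m
human over T_r+T_s: 0.8000·(0.0800+0.1500) = 0.1840 m
margins: 0.0200+0.0200+0.0000 = 0.0400 m
sum ≈ 0.0720+0.0675+0.1840+0.0400 ≈ 0.3635 m = S ✓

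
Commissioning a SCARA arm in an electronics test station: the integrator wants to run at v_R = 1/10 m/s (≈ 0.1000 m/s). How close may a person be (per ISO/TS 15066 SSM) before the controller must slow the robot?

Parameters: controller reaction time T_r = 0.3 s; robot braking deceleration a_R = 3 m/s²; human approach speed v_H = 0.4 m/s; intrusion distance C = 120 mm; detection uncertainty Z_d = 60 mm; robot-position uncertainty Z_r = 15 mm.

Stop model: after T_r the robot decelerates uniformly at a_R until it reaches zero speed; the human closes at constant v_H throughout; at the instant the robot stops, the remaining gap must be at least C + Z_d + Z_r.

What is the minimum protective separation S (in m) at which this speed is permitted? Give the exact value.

S_min = 9/25 m = 0.3600 m

stop time T_s = (1/10)/3 = 0.0333 s
robot covers v_R·T_r = 0.1000·0.3000 = 0.0300 m before braking
braking distance = 0.1000²/(2·3.0000) = 0.0017 m
human closes 0.4000·0.3333 = 0.1333 m
margins: 0.1200+0.0600+0.0150 = 0.1950 m
S_min ≈ 0.0300+0.0017+0.1333+0.1950  ⇒  S_min = 9/25 m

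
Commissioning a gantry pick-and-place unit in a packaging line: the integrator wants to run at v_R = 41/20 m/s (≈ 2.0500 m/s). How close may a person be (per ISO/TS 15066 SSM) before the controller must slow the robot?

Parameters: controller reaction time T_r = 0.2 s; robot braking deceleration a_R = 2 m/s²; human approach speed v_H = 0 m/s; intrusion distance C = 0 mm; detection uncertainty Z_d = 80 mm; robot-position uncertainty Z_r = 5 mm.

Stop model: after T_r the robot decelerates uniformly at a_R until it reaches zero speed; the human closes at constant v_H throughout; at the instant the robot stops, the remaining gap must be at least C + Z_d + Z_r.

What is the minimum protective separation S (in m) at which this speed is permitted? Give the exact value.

S_min = 2473/1600 m = 1.5456 m

braking lasts T_s = (41/20)/2 = 1.0250 s
robot covers v_R·T_r = 2.0500·0.2000 = 0.4100 m before braking
robot covers 2.0500·1.0250 − ½·2.0000·1.0250² = 1.0506 m while stopping
human closes 0.0000·1.2250 = 0.0000 m
residual clearance needed = 0.0000+0.0800+0.0050 = 0.0850 m
S_min ≈ 0.4100+1.0506+0.0000+0.0850  ⇒  S_min = 2473/1600 m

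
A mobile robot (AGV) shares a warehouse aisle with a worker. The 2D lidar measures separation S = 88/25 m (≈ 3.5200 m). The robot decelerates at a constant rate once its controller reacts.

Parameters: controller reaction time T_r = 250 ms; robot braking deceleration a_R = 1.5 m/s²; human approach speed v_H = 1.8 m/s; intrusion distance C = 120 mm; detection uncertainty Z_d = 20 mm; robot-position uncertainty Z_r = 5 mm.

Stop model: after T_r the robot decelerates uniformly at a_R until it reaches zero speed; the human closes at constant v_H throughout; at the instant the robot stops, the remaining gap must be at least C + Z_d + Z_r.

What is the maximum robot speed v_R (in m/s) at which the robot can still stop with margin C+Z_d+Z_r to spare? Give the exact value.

quadratic (1/3)·v² + (29/20)·v + (-117/40) = 0
  disc = (29/20)² − 4·(1/3)·(-117/40) = 2401/400 ; √disc = 49/20
  v_R = (−(29/20) + 49/20) / (2·(1/3)) = 3/2 m/s
check:
stop time T_s = (3/2)/(3/2) = 1.0000 s
robot in T_r: 1.5000·0.2500 = 0.3750 m
robot covers 1.5000·1.0000 − ½·1.5000·1.0000² = 0.7500 m while stopping
human over T_r+T_s: 1.8000·(0.2500+1.0000) = 2.2500 m
margins: 0.1200+0.0200+0.0050 = 0.1450 m
sum ≈ 0.3750+0.7500+2.2500+0.1450 ≈ 3.5200 m = S ✓

v_R_max = 3/2 m/s = 1.5000 m/s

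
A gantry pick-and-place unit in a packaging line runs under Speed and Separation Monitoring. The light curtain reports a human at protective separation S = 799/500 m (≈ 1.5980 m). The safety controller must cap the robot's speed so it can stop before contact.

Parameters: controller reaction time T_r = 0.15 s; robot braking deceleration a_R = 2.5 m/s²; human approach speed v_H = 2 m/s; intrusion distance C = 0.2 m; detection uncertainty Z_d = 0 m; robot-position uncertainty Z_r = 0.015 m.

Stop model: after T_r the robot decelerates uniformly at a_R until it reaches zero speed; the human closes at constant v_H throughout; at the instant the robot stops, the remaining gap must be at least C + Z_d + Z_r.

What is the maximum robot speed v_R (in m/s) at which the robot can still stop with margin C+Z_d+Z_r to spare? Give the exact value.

at the boundary: (1/5)·v² + (19/20)·v + (-1083/1000) = 0
  disc = (19/20)² − 4·(1/5)·(-1083/1000) = 17689/10000 ; √disc = 133/100
  v_R = (−(19/20) + 133/100) / (2·(1/5)) = 19/20 m/s
check:
T_s = v_R/a_R = (19/20)/(5/2) = 0.3800 s
robot in T_r: 0.9500·0.1500 = 0.1425 m
robot under decel: 0.9500²/(2·2.5000) = 0.1805 m
human closes 2.0000·0.5300 = 1.0600 m
C+Z_d+Z_r = 0.2000+0.0000+0.0150 = 0.2150 m
sum ≈ 0.1425+0.1805+1.0600+0.2150 ≈ 1.5980 m = S ✓

v_R_max = 19/20 m/s = 0.9500 m/s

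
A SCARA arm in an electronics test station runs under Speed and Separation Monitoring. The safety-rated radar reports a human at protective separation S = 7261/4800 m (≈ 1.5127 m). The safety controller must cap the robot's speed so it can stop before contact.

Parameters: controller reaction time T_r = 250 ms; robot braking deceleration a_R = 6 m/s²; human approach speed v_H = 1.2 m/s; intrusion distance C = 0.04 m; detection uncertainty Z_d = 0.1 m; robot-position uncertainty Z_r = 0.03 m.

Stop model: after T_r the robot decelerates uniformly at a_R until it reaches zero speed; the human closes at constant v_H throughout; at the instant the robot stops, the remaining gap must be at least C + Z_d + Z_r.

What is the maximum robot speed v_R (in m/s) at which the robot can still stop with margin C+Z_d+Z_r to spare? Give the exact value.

at the boundary: (1/12)·v² + (9/20)·v + (-1001/960) = 0
  disc = (9/20)² − 4·(1/12)·(-1001/960) = 7921/14400 ; √disc = 89/120
  v_R = (−(9/20) + 89/120) / (2·(1/12)) = 7/4 m/s
check:
stop time T_s = (7/4)/6 = 0.2917 s
reaction-phase robot travel = 1.7500·0.2500 = 0.4375 m
braking distance = 1.7500²/(2·6.0000) = 0.2552 m
person approaches 1.2000·(0.2500+0.2917) = 0.6500 m
C+Z_d+Z_r = 0.0400+0.1000+0.0300 = 0.1700 m
sum ≈ 0.4375+0.2552+0.6500+0.1700 ≈ 1.5127 m = S ✓

v_R_max = 7/4 m/s = 1.7500 m/s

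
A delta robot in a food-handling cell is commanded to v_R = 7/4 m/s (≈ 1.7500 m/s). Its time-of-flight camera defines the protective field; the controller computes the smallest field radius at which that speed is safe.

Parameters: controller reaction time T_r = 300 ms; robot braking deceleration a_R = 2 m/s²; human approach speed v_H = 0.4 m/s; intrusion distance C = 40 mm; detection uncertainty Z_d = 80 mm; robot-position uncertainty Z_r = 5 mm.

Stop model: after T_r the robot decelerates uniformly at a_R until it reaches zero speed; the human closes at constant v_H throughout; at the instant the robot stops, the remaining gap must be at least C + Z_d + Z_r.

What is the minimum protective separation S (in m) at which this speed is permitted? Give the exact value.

braking lasts T_s = (7/4)/2 = 0.8750 s
reaction-phase robot travel = 1.7500·0.3000 = 0.5250 m
robot covers 1.7500·0.8750 − ½·2.0000·0.8750² = 0.7656 m while stopping
human closes 0.4000·1.1750 = 0.4700 m
margins: 0.0400+0.0800+0.0050 = 0.1250 m
S_min ≈ 0.5250+0.7656+0.4700+0.1250  ⇒  S_min = 3017/1600 m

S_min = 3017/1600 m = 1.8856 m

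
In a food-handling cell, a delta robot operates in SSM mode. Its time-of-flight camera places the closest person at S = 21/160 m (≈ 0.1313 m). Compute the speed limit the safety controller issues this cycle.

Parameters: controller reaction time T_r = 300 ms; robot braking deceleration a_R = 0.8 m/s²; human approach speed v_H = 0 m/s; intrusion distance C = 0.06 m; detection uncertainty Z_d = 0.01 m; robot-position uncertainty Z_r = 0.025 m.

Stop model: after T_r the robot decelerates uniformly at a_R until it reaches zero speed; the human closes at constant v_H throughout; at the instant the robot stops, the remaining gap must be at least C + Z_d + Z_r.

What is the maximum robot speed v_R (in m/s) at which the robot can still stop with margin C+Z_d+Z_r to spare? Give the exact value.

v_R_max = 1/10 m/s = 0.1000 m/s

collect terms ⇒ (5/8)·v_R² + (3/10)·v_R + (-29/800) = 0
  disc = (3/10)² − 4·(5/8)·(-29/800) = 289/1600 ; √disc = 17/40
  v_R = (−(3/10) + 17/40) / (2·(5/8)) = 1/10 m/s
check:
stop time T_s = (1/10)/(4/5) = 0.1250 s
robot covers v_R·T_r = 0.1000·0.3000 = 0.0300 m before braking
robot under decel: 0.1000²/(2·0.8000) = 0.0063 m
person approaches 0.0000·(0.3000+0.1250) = 0.0000 m
C+Z_d+Z_r = 0.0600+0.0100+0.0250 = 0.0950 m
sum ≈ 0.0300+0.0063+0.0000+0.0950 ≈ 0.1313 m = S ✓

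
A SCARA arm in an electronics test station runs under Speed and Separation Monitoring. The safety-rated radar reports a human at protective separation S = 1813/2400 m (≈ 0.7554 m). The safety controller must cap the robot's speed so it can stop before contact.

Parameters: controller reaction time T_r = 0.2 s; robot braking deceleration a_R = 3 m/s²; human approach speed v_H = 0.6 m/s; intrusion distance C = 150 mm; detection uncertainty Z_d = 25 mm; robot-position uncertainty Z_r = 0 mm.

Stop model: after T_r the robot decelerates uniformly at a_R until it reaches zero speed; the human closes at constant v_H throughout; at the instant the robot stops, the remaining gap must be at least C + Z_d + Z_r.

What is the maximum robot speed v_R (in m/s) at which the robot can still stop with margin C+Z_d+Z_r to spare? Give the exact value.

v_R_max = 17/20 m/s = 0.8500 m/s

collect terms ⇒ (1/6)·v_R² + (2/5)·v_R + (-221/480) = 0
  disc = (2/5)² − 4·(1/6)·(-221/480) = 1681/3600 ; √disc = 41/60
  v_R = (−(2/5) + 41/60) / (2·(1/6)) = 17/20 m/s
check:
T_s = v_R/a_R = (17/20)/3 = 0.2833 s
reaction-phase robot travel = 0.8500·0.2000 = 0.1700 m
braking distance = 0.8500²/(2·3.0000) = 0.1204 m
person approaches 0.6000·(0.2000+0.2833) = 0.2900 m
residual clearance needed = 0.1500+0.0250+0.0000 = 0.1750 m
sum ≈ 0.1700+0.1204+0.2900+0.1750 ≈ 0.7554 m = S ✓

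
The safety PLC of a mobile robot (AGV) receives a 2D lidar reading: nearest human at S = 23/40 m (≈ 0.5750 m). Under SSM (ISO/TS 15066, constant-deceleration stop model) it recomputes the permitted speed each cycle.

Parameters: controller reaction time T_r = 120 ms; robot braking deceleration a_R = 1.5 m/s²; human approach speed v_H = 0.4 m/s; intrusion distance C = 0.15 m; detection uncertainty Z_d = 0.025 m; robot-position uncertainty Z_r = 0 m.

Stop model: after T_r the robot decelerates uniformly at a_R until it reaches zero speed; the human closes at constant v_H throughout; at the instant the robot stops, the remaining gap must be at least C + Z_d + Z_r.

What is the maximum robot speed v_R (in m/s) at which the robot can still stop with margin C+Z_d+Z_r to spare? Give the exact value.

v_R_max = 3/5 m/s = 0.6000 m/s

quadratic (1/3)·v² + (29/75)·v + (-44/125) = 0
  disc = (29/75)² − 4·(1/3)·(-44/125) = 3481/5625 ; √disc = 59/75
  v_R = (−(29/75) + 59/75) / (2·(1/3)) = 3/5 m/s
check:
stop time T_s = (3/5)/(3/2) = 0.4000 s
robot covers v_R·T_r = 0.6000·0.1200 = 0.0720 m before braking
robot covers 0.6000·0.4000 − ½·1.5000·0.4000² = 0.1200 m while stopping
person approaches 0.4000·(0.1200+0.4000) = 0.2080 m
residual clearance needed = 0.1500+0.0250+0.0000 = 0.1750 m
sum ≈ 0.0720+0.1200+0.2080+0.1750 ≈ 0.5750 m = S ✓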